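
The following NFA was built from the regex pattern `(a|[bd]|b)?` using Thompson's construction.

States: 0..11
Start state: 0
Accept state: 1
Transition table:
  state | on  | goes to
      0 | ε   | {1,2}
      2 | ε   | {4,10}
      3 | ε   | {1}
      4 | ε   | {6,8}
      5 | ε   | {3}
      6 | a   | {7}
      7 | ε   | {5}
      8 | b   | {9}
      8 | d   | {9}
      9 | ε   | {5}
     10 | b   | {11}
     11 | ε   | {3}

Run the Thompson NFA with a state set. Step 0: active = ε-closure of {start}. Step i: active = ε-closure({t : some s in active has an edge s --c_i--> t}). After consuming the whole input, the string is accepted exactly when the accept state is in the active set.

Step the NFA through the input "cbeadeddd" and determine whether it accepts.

Answer: REJECT

Steps:
S₀ = ε-closure({0}) = {0,1,2,4,6,8,10}
'c' @ 1: {}  — dead — no transitions
rest 'beadeddd' ignored (set empty)
end set {} — state 1 not in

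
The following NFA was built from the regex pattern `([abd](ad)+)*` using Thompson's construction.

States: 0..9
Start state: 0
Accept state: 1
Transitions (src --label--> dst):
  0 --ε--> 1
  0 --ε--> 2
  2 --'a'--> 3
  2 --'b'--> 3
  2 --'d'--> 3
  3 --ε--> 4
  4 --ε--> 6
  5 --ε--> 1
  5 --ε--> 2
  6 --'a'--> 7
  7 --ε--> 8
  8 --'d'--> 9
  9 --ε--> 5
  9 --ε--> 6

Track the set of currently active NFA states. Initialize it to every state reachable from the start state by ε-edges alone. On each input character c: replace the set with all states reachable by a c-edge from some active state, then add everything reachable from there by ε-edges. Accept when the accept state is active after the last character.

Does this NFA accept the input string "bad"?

Answer: ACCEPT

Steps:
initial (ε-close {0}): {0,1,2}
'b' @ 1: {3,4,6}
'a' @ 2: {7,8}
'd' @ 3: {1,2,5,6,9}  [accepting]
final: {1,2,5,6,9}; accept 1 in set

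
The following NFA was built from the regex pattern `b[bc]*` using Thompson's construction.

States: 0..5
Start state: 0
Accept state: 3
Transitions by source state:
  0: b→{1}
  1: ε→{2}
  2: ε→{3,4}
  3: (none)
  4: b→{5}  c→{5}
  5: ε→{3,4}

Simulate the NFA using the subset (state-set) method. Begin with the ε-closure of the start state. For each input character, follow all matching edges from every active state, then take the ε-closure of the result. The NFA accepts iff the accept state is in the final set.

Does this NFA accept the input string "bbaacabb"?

Answer: REJECT

Trace:
start: ε-closure({0}) = {0}
'b' @ 1: {1,2,3,4}  (accept∈set)
'b' @ 2: {3,4,5}  (accept∈set)
'a' @ 3: {}  — dead — no transitions
rest 'acabb' ignored (set empty)
end set {} — state 3 not in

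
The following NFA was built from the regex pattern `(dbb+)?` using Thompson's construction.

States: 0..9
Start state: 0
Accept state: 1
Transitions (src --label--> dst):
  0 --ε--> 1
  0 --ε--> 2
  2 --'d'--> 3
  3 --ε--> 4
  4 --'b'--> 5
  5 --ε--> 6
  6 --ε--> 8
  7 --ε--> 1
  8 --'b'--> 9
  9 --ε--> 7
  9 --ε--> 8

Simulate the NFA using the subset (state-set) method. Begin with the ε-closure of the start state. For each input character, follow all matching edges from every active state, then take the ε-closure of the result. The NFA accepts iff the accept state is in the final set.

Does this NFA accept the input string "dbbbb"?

Answer: ACCEPT

Trace:
S₀ = ε-closure({0}) = {0,1,2}
'd' @ 1: {3,4}
'b' @ 2: {5,6,8}
'b' @ 3: {1,7,8,9}  ✓accept
'b' @ 4: {1,7,8,9}  ✓accept
'b' @ 5: {1,7,8,9}  ✓accept
end set {1,7,8,9} — state 1 in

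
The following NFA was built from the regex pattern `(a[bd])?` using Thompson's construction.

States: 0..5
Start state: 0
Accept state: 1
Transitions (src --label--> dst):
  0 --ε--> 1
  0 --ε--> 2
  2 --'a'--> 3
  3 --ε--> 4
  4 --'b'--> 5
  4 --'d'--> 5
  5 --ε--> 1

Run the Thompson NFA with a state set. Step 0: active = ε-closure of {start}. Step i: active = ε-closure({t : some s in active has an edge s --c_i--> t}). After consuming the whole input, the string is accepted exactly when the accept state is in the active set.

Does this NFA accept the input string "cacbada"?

Answer: REJECT

Trace:
start: ε-closure({0}) = {0,1,2}
'c' @ 1: {}  — no active states
rest 'acbada' ignored (set empty)
final: {}; accept 1 not in set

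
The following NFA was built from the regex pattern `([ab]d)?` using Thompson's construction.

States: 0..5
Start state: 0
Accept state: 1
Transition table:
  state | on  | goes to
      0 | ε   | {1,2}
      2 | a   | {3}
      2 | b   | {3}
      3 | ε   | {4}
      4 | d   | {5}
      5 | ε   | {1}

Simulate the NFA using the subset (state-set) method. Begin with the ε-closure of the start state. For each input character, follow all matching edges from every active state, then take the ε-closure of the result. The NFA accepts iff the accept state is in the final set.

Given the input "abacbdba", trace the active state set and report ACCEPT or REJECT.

Answer: REJECT

Steps:
initial (ε-close {0}): {0,1,2}
'a' @ 1: {3,4}
'b' @ 2: {}  — no active states
rest 'acbdba' ignored (set empty)
after full input: {}  (accept=1 not in)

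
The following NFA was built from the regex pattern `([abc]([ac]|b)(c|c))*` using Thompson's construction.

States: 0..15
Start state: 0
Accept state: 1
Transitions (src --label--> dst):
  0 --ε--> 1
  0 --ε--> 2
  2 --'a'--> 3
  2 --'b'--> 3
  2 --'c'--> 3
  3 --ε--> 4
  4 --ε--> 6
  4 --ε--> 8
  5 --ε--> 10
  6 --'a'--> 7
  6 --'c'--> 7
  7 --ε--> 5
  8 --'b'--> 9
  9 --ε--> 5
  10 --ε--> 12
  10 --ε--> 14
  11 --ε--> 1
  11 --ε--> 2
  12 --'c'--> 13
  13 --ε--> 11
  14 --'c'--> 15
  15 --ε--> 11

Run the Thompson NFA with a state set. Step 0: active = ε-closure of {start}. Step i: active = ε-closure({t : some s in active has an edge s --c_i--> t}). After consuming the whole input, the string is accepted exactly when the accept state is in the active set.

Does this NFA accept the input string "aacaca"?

Answer: REJECT

Derivation:
S₀ = ε-closure({0}) = {0,1,2}
'a' @ 1: {3,4,6,8}
'a' @ 2: {5,7,10,12,14}
'c' @ 3: {1,2,11,13,15}  ✓accept
'a' @ 4: {3,4,6,8}
'c' @ 5: {5,7,10,12,14}
'a' @ 6: {}  — dead — no transitions
after full input: {}  (accept=1 not in)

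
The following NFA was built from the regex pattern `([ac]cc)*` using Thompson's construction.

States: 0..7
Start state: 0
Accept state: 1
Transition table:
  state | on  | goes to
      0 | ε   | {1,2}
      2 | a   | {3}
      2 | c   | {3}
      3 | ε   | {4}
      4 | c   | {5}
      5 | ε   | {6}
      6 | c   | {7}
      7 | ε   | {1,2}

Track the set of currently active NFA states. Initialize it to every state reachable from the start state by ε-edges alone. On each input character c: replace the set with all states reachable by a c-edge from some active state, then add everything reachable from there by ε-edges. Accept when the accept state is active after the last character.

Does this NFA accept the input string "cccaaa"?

start: ε-closure({0}) = {0,1,2}
'c' @ 1: {3,4}
'c' @ 2: {5,6}
'c' @ 3: {1,2,7}  (accept∈set)
'a' @ 4: {3,4}
'a' @ 5: {}  — state set empty
rest 'a' ignored (set empty)
final: {}; accept 1 not in set

Answer: REJECT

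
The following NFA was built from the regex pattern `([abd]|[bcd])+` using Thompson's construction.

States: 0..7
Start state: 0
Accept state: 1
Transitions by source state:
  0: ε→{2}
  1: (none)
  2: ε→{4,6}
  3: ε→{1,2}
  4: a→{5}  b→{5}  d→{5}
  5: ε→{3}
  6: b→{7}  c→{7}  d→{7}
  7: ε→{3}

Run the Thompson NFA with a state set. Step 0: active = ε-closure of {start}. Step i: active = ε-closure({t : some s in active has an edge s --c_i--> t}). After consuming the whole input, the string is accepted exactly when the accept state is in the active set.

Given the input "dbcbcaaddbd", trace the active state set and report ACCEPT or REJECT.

start: ε-closure({0}) = {0,2,4,6}
'd' @ 1: {1,2,3,4,5,6,7}  (accept∈set)
'b' @ 2: {1,2,3,4,5,6,7}  (accept∈set)
'c' @ 3: {1,2,3,4,6,7}  (accept∈set)
'b' @ 4: {1,2,3,4,5,6,7}  (accept∈set)
'c' @ 5: {1,2,3,4,6,7}  (accept∈set)
'a' @ 6: {1,2,3,4,5,6}  (accept∈set)
'a' @ 7: {1,2,3,4,5,6}  (accept∈set)
'd' @ 8: {1,2,3,4,5,6,7}  (accept∈set)
'd' @ 9: {1,2,3,4,5,6,7}  (accept∈set)
'b' @ 10: {1,2,3,4,5,6,7}  (accept∈set)
'd' @ 11: {1,2,3,4,5,6,7}  (accept∈set)
end set {1,2,3,4,5,6,7} — state 1 in

Answer: ACCEPT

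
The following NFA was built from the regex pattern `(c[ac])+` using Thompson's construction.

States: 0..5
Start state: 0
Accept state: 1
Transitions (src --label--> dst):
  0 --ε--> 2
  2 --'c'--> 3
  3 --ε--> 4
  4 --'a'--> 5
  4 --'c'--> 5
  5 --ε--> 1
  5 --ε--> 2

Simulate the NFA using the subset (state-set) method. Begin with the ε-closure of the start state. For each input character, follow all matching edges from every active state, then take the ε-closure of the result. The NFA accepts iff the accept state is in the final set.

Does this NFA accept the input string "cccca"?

Answer: REJECT

Steps:
start: ε-closure({0}) = {0,2}
'c' @ 1: {3,4}
'c' @ 2: {1,2,5}  ✓accept
'c' @ 3: {3,4}
'c' @ 4: {1,2,5}  ✓accept
'a' @ 5: {}  — no active states
end set {} — state 1 not in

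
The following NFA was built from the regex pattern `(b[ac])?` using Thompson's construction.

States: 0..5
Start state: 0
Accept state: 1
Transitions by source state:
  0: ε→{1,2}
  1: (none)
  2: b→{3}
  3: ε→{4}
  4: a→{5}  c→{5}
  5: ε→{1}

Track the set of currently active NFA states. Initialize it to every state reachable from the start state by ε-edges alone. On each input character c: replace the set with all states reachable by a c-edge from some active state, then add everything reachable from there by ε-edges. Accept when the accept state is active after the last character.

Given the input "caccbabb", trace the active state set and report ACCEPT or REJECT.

Answer: REJECT

Trace:
initial (ε-close {0}): {0,1,2}
'c' @ 1: {}  — state set empty
rest 'accbabb' ignored (set empty)
end set {} — state 1 not in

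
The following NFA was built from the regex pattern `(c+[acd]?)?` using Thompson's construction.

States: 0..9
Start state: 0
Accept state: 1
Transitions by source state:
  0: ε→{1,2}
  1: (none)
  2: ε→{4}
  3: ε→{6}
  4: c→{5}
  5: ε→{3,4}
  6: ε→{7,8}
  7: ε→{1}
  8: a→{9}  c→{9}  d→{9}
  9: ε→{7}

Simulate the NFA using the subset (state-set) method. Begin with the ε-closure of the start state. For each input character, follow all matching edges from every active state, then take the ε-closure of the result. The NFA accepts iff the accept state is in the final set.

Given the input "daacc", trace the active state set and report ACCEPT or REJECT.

Answer: REJECT

Steps:
initial (ε-close {0}): {0,1,2,4}
'd' @ 1: {}  — state set empty
rest 'aacc' ignored (set empty)
end set {} — state 1 not in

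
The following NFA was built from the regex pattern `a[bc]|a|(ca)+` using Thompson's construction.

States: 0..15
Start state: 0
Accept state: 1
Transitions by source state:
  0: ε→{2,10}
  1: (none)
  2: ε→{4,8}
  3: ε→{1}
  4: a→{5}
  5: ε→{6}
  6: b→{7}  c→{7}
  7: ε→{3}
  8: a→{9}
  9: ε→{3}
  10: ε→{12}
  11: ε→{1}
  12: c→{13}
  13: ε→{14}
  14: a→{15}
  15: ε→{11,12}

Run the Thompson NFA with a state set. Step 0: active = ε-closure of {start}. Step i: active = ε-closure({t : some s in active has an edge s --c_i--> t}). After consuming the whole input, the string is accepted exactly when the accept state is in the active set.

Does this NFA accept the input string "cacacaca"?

initial (ε-close {0}): {0,2,4,8,10,12}
'c' @ 1: {13,14}
'a' @ 2: {1,11,12,15}  [accepting]
'c' @ 3: {13,14}
'a' @ 4: {1,11,12,15}  [accepting]
'c' @ 5: {13,14}
'a' @ 6: {1,11,12,15}  [accepting]
'c' @ 7: {13,14}
'a' @ 8: {1,11,12,15}  [accepting]
final: {1,11,12,15}; accept 1 in set

Answer: ACCEPT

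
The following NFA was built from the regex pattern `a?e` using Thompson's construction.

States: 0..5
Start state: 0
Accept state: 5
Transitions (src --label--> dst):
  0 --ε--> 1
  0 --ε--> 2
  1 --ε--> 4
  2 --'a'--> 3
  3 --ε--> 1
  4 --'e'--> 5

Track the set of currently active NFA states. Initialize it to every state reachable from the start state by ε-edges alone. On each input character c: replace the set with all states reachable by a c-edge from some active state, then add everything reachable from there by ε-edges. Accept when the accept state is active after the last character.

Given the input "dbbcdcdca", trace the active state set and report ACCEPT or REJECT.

S₀ = ε-closure({0}) = {0,1,2,4}
'd' @ 1: {}  — no active states
rest 'bbcdcdca' ignored (set empty)
after full input: {}  (accept=5 not in)

Answer: REJECT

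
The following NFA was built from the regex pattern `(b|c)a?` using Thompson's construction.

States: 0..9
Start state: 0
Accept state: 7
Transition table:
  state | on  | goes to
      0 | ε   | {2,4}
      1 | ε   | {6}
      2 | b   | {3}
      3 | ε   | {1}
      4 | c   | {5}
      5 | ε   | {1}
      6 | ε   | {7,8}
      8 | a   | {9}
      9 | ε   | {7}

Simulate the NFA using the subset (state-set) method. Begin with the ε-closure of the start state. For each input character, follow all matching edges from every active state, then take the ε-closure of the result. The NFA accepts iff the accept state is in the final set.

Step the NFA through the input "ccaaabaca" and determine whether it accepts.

Answer: REJECT

Derivation:
S₀ = ε-closure({0}) = {0,2,4}
'c' @ 1: {1,5,6,7,8}  (accept∈set)
'c' @ 2: {}  — no active states
rest 'aaabaca' ignored (set empty)
end set {} — state 7 not in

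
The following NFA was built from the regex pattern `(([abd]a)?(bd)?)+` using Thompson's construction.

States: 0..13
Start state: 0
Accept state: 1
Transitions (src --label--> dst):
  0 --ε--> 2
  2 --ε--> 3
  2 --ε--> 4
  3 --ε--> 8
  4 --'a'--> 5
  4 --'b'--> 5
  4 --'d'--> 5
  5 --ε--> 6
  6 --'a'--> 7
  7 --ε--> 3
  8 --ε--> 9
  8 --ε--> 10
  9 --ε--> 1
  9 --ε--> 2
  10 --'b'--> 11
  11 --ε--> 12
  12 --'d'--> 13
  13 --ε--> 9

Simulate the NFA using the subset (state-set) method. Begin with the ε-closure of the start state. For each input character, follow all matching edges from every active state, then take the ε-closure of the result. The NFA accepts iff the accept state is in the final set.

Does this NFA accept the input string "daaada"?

start: ε-closure({0}) = {0,1,2,3,4,8,9,10}
'd' @ 1: {5,6}
'a' @ 2: {1,2,3,4,7,8,9,10}  [accepting]
'a' @ 3: {5,6}
'a' @ 4: {1,2,3,4,7,8,9,10}  [accepting]
'd' @ 5: {5,6}
'a' @ 6: {1,2,3,4,7,8,9,10}  [accepting]
end set {1,2,3,4,7,8,9,10} — state 1 in

Answer: ACCEPT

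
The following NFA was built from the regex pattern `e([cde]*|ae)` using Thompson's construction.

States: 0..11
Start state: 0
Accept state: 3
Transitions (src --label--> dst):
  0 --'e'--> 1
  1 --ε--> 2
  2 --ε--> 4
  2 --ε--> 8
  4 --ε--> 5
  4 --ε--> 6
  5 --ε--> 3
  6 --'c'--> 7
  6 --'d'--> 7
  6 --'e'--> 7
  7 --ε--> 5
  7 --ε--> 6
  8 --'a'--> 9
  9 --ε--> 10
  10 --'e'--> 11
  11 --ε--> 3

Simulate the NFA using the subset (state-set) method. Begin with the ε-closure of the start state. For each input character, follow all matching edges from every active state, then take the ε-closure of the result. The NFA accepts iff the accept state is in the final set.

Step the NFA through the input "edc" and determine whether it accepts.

Answer: ACCEPT

Trace:
initial (ε-close {0}): {0}
'e' @ 1: {1,2,3,4,5,6,8}  ✓accept
'd' @ 2: {3,5,6,7}  ✓accept
'c' @ 3: {3,5,6,7}  ✓accept
final: {3,5,6,7}; accept 3 in set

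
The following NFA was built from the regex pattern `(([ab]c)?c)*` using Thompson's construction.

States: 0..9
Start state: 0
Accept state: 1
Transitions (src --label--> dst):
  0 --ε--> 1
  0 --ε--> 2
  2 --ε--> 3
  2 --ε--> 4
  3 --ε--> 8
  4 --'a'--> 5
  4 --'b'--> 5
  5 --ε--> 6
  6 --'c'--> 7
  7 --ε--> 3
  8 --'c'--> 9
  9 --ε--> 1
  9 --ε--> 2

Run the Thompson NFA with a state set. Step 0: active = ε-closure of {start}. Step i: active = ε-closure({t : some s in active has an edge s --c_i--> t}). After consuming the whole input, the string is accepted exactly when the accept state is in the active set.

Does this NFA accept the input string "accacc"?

Answer: ACCEPT

Derivation:
start: ε-closure({0}) = {0,1,2,3,4,8}
'a' @ 1: {5,6}
'c' @ 2: {3,7,8}
'c' @ 3: {1,2,3,4,8,9}  ✓accept
'a' @ 4: {5,6}
'c' @ 5: {3,7,8}
'c' @ 6: {1,2,3,4,8,9}  ✓accept
after full input: {1,2,3,4,8,9}  (accept=1 in)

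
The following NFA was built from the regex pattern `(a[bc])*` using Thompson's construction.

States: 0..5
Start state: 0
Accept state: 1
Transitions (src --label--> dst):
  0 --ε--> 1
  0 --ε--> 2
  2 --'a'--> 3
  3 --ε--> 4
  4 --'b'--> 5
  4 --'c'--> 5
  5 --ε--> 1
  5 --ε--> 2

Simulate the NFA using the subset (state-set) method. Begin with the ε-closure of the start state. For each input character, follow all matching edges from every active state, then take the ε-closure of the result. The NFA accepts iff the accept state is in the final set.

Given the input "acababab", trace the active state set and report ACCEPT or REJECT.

start: ε-closure({0}) = {0,1,2}
'a' @ 1: {3,4}
'c' @ 2: {1,2,5}  [accepting]
'a' @ 3: {3,4}
'b' @ 4: {1,2,5}  [accepting]
'a' @ 5: {3,4}
'b' @ 6: {1,2,5}  [accepting]
'a' @ 7: {3,4}
'b' @ 8: {1,2,5}  [accepting]
after full input: {1,2,5}  (accept=1 in)

Answer: ACCEPT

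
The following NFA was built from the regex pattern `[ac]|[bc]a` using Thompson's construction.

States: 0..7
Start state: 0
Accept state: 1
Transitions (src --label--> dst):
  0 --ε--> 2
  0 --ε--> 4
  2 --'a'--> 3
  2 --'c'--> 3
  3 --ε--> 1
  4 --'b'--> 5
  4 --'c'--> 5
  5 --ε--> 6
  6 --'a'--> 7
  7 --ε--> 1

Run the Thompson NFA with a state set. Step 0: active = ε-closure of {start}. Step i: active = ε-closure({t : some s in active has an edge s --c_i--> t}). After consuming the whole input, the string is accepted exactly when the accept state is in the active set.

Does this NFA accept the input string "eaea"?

Answer: REJECT

Steps:
start: ε-closure({0}) = {0,2,4}
'e' @ 1: {}  — no active states
rest 'aea' ignored (set empty)
end set {} — state 1 not in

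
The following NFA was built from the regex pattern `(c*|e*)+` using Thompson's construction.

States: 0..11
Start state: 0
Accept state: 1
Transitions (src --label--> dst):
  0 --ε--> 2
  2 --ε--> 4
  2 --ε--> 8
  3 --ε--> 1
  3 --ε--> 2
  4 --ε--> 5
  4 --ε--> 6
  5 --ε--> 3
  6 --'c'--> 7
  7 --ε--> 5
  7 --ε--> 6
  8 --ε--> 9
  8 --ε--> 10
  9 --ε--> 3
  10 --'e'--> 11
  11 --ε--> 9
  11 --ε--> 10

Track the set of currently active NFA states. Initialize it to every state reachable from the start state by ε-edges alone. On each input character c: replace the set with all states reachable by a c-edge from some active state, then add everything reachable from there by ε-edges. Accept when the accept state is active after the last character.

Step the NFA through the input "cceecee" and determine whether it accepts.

Answer: ACCEPT

Trace:
initial (ε-close {0}): {0,1,2,3,4,5,6,8,9,10}
'c' @ 1: {1,2,3,4,5,6,7,8,9,10}  (accept∈set)
'c' @ 2: {1,2,3,4,5,6,7,8,9,10}  (accept∈set)
'e' @ 3: {1,2,3,4,5,6,8,9,10,11}  (accept∈set)
'e' @ 4: {1,2,3,4,5,6,8,9,10,11}  (accept∈set)
'c' @ 5: {1,2,3,4,5,6,7,8,9,10}  (accept∈set)
'e' @ 6: {1,2,3,4,5,6,8,9,10,11}  (accept∈set)
'e' @ 7: {1,2,3,4,5,6,8,9,10,11}  (accept∈set)
final: {1,2,3,4,5,6,8,9,10,11}; accept 1 in set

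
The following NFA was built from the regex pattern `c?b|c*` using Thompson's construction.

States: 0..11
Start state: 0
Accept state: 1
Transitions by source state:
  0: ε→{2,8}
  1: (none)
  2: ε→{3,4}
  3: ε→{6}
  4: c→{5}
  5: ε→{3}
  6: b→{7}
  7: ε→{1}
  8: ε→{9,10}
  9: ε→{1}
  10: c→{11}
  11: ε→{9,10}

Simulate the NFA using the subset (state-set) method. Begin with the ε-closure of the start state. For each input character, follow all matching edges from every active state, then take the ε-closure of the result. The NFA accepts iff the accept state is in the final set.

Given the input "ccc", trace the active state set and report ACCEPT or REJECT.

Answer: ACCEPT

Trace:
start: ε-closure({0}) = {0,1,2,3,4,6,8,9,10}
'c' @ 1: {1,3,5,6,9,10,11}  [accepting]
'c' @ 2: {1,9,10,11}  [accepting]
'c' @ 3: {1,9,10,11}  [accepting]
after full input: {1,9,10,11}  (accept=1 in)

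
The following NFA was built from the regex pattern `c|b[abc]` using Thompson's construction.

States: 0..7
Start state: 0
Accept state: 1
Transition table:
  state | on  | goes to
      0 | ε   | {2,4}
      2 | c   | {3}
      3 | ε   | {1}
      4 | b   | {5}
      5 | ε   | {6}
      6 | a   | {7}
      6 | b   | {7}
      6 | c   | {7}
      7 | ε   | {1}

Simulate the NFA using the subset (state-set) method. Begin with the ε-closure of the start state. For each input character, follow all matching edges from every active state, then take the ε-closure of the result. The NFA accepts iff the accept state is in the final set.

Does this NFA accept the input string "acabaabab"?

initial (ε-close {0}): {0,2,4}
'a' @ 1: {}  — no active states
rest 'cabaabab' ignored (set empty)
end set {} — state 1 not in

Answer: REJECT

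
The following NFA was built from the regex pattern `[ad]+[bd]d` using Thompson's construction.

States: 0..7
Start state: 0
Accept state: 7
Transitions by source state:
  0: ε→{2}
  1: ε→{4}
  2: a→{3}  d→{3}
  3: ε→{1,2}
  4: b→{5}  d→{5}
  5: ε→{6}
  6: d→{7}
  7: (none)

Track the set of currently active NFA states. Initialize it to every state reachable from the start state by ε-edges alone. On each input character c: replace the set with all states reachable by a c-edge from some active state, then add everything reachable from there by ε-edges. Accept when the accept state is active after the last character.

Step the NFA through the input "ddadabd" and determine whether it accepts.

Answer: ACCEPT

Steps:
initial (ε-close {0}): {0,2}
'd' @ 1: {1,2,3,4}
'd' @ 2: {1,2,3,4,5,6}
'a' @ 3: {1,2,3,4}
'd' @ 4: {1,2,3,4,5,6}
'a' @ 5: {1,2,3,4}
'b' @ 6: {5,6}
'd' @ 7: {7}  ✓accept
end set {7} — state 7 in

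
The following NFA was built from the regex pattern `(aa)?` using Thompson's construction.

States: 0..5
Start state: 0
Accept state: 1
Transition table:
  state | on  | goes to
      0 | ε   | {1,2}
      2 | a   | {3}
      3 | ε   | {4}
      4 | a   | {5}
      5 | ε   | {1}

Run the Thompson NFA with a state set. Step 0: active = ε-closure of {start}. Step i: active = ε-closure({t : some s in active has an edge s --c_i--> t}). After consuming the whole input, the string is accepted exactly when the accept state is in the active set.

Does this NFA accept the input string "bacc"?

Answer: REJECT

Trace:
start: ε-closure({0}) = {0,1,2}
'b' @ 1: {}  — no active states
rest 'acc' ignored (set empty)
final: {}; accept 1 not in set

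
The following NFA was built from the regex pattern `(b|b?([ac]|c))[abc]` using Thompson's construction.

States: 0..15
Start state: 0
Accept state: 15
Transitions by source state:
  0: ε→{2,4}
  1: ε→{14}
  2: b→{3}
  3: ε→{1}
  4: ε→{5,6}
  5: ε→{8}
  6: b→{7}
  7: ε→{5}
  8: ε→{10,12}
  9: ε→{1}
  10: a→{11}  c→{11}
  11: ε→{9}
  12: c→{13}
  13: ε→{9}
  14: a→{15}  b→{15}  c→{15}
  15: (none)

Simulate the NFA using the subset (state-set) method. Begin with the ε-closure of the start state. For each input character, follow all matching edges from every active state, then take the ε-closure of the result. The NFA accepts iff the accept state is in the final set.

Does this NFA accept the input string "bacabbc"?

Answer: REJECT

Trace:
start: ε-closure({0}) = {0,2,4,5,6,8,10,12}
'b' @ 1: {1,3,5,7,8,10,12,14}
'a' @ 2: {1,9,11,14,15}  (accept∈set)
'c' @ 3: {15}  (accept∈set)
'a' @ 4: {}  — state set empty
rest 'bbc' ignored (set empty)
final: {}; accept 15 not in set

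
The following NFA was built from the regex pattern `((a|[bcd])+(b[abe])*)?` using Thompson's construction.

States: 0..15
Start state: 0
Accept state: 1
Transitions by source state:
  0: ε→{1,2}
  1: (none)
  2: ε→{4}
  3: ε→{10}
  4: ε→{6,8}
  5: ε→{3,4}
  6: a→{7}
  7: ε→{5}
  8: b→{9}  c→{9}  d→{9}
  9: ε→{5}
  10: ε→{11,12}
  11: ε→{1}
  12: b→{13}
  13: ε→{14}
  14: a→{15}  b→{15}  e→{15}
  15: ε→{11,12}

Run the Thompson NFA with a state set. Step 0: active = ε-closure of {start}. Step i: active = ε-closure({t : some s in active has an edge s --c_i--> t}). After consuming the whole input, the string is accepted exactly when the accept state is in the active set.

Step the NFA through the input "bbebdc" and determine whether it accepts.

Answer: REJECT

Steps:
start: ε-closure({0}) = {0,1,2,4,6,8}
'b' @ 1: {1,3,4,5,6,8,9,10,11,12}  [accepting]
'b' @ 2: {1,3,4,5,6,8,9,10,11,12,13,14}  [accepting]
'e' @ 3: {1,11,12,15}  [accepting]
'b' @ 4: {13,14}
'd' @ 5: {}  — dead — no transitions
rest 'c' ignored (set empty)
final: {}; accept 1 not in set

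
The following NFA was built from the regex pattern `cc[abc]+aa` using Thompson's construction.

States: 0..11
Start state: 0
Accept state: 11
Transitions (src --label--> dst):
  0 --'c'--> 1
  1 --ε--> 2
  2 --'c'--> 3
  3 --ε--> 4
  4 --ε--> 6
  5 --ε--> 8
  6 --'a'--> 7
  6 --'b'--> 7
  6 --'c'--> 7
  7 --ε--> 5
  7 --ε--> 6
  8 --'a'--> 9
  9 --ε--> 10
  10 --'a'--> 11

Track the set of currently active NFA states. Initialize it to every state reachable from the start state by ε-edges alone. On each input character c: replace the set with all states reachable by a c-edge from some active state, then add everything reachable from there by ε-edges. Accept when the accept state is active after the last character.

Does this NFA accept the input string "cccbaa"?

start: ε-closure({0}) = {0}
'c' @ 1: {1,2}
'c' @ 2: {3,4,6}
'c' @ 3: {5,6,7,8}
'b' @ 4: {5,6,7,8}
'a' @ 5: {5,6,7,8,9,10}
'a' @ 6: {5,6,7,8,9,10,11}  ✓accept
after full input: {5,6,7,8,9,10,11}  (accept=11 in)

Answer: ACCEPT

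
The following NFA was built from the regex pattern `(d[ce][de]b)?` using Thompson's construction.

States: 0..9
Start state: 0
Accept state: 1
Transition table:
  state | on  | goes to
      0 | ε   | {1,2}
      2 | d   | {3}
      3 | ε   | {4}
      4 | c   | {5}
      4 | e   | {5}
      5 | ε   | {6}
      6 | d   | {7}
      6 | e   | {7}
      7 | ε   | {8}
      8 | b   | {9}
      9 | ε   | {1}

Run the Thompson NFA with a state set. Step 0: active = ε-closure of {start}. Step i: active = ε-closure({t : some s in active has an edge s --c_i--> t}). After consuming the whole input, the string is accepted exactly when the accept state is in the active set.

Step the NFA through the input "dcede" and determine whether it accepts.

initial (ε-close {0}): {0,1,2}
'd' @ 1: {3,4}
'c' @ 2: {5,6}
'e' @ 3: {7,8}
'd' @ 4: {}  — state set empty
rest 'e' ignored (set empty)
end set {} — state 1 not in

Answer: REJECT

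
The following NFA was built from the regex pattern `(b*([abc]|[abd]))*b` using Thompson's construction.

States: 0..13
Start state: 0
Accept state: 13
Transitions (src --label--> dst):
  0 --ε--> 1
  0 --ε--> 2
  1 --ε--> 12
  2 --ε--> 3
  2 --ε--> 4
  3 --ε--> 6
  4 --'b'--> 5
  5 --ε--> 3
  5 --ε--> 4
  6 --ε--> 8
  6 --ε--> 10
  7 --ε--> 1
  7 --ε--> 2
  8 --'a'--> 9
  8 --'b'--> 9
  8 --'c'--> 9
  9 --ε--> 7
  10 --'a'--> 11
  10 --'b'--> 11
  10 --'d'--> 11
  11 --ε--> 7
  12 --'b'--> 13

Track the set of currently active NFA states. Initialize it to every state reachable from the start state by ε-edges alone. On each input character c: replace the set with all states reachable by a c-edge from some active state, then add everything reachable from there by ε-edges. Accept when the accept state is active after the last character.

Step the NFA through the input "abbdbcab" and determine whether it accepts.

Answer: ACCEPT

Trace:
S₀ = ε-closure({0}) = {0,1,2,3,4,6,8,10,12}
'a' @ 1: {1,2,3,4,6,7,8,9,10,11,12}
'b' @ 2: {1,2,3,4,5,6,7,8,9,10,11,12,13}  [accepting]
'b' @ 3: {1,2,3,4,5,6,7,8,9,10,11,12,13}  [accepting]
'd' @ 4: {1,2,3,4,6,7,8,10,11,12}
'b' @ 5: {1,2,3,4,5,6,7,8,9,10,11,12,13}  [accepting]
'c' @ 6: {1,2,3,4,6,7,8,9,10,12}
'a' @ 7: {1,2,3,4,6,7,8,9,10,11,12}
'b' @ 8: {1,2,3,4,5,6,7,8,9,10,11,12,13}  [accepting]
after full input: {1,2,3,4,5,6,7,8,9,10,11,12,13}  (accept=13 in)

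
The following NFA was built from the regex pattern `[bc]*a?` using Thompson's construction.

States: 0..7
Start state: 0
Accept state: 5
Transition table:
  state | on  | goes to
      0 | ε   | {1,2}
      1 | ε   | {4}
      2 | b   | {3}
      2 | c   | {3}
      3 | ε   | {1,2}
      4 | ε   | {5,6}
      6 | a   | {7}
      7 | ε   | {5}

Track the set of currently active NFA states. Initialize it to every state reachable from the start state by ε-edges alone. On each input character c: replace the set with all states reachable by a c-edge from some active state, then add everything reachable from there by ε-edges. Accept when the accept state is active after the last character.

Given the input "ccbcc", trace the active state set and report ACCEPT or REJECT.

Answer: ACCEPT

Trace:
S₀ = ε-closure({0}) = {0,1,2,4,5,6}
'c' @ 1: {1,2,3,4,5,6}  [accepting]
'c' @ 2: {1,2,3,4,5,6}  [accepting]
'b' @ 3: {1,2,3,4,5,6}  [accepting]
'c' @ 4: {1,2,3,4,5,6}  [accepting]
'c' @ 5: {1,2,3,4,5,6}  [accepting]
after full input: {1,2,3,4,5,6}  (accept=5 in)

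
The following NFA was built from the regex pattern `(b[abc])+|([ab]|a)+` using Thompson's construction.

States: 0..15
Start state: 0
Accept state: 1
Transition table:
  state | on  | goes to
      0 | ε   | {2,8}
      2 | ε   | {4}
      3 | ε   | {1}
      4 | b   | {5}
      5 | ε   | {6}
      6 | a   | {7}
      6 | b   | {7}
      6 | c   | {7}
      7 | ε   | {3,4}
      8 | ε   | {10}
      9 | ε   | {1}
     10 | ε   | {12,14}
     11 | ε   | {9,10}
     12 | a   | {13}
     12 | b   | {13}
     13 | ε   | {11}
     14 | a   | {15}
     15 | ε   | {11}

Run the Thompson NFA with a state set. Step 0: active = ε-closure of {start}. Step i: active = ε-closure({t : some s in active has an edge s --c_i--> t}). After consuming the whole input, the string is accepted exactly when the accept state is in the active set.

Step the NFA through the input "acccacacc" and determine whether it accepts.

S₀ = ε-closure({0}) = {0,2,4,8,10,12,14}
'a' @ 1: {1,9,10,11,12,13,14,15}  ✓accept
'c' @ 2: {}  — dead — no transitions
rest 'ccacacc' ignored (set empty)
end set {} — state 1 not in

Answer: REJECT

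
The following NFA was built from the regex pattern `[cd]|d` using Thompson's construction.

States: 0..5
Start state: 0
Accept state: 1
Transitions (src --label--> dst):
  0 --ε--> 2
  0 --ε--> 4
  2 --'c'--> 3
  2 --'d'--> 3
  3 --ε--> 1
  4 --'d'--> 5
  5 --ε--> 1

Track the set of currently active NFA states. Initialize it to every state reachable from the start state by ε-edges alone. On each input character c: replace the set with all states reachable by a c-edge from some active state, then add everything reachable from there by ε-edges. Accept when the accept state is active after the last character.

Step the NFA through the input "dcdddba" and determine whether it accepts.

start: ε-closure({0}) = {0,2,4}
'd' @ 1: {1,3,5}  (accept∈set)
'c' @ 2: {}  — dead — no transitions
rest 'dddba' ignored (set empty)
end set {} — state 1 not in

Answer: REJECT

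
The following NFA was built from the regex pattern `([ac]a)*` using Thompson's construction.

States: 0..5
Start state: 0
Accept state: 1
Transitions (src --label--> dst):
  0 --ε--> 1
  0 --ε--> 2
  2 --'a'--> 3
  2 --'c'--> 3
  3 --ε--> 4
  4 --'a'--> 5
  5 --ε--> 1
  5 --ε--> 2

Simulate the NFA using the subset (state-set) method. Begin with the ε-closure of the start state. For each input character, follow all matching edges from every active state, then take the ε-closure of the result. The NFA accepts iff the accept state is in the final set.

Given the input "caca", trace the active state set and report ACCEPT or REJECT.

Answer: ACCEPT

Derivation:
initial (ε-close {0}): {0,1,2}
'c' @ 1: {3,4}
'a' @ 2: {1,2,5}  (accept∈set)
'c' @ 3: {3,4}
'a' @ 4: {1,2,5}  (accept∈set)
final: {1,2,5}; accept 1 in set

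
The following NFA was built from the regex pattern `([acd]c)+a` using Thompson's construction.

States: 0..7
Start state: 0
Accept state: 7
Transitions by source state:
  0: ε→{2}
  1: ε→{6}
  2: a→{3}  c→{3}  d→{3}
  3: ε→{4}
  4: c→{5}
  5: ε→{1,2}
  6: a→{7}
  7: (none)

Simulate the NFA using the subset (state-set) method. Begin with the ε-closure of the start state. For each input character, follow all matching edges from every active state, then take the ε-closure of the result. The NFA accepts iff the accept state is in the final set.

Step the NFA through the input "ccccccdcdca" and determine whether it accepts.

Answer: ACCEPT

Trace:
initial (ε-close {0}): {0,2}
'c' @ 1: {3,4}
'c' @ 2: {1,2,5,6}
'c' @ 3: {3,4}
'c' @ 4: {1,2,5,6}
'c' @ 5: {3,4}
'c' @ 6: {1,2,5,6}
'd' @ 7: {3,4}
'c' @ 8: {1,2,5,6}
'd' @ 9: {3,4}
'c' @ 10: {1,2,5,6}
'a' @ 11: {3,4,7}  (accept∈set)
final: {3,4,7}; accept 7 in set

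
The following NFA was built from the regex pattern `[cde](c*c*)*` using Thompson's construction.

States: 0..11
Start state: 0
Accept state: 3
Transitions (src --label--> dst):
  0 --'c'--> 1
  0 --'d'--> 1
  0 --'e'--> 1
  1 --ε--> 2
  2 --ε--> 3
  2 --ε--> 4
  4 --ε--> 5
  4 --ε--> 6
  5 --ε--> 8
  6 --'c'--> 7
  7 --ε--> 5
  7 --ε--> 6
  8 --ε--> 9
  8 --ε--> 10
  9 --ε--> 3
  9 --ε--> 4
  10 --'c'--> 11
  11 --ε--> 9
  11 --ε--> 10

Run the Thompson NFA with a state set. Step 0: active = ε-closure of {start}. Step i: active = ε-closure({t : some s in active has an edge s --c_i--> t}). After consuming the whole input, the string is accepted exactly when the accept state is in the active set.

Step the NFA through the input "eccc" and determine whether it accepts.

start: ε-closure({0}) = {0}
'e' @ 1: {1,2,3,4,5,6,8,9,10}  ✓accept
'c' @ 2: {3,4,5,6,7,8,9,10,11}  ✓accept
'c' @ 3: {3,4,5,6,7,8,9,10,11}  ✓accept
'c' @ 4: {3,4,5,6,7,8,9,10,11}  ✓accept
end set {3,4,5,6,7,8,9,10,11} — state 3 in

Answer: ACCEPT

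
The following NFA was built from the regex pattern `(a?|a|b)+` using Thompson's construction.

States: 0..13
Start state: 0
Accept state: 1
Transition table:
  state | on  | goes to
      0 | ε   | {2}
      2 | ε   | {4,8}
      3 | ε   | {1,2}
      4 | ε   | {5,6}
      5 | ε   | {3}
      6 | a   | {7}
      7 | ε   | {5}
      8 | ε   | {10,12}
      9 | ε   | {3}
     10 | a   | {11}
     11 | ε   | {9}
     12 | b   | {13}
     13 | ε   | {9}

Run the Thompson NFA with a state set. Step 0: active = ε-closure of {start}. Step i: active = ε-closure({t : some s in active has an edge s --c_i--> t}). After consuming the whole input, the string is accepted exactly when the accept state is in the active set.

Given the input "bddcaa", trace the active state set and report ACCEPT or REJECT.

Answer: REJECT

Trace:
start: ε-closure({0}) = {0,1,2,3,4,5,6,8,10,12}
'b' @ 1: {1,2,3,4,5,6,8,9,10,12,13}  [accepting]
'd' @ 2: {}  — no active states
rest 'dcaa' ignored (set empty)
end set {} — state 1 not in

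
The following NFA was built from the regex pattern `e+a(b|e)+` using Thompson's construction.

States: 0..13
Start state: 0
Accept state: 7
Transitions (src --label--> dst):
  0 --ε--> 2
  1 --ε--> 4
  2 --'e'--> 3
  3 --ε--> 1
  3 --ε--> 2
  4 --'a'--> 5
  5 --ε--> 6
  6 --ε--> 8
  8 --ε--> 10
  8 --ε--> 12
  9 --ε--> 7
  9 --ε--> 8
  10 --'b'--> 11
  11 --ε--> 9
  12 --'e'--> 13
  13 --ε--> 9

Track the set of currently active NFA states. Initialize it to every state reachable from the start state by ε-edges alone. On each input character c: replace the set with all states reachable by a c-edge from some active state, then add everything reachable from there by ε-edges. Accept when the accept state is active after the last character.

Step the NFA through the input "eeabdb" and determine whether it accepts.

Answer: REJECT

Trace:
initial (ε-close {0}): {0,2}
'e' @ 1: {1,2,3,4}
'e' @ 2: {1,2,3,4}
'a' @ 3: {5,6,8,10,12}
'b' @ 4: {7,8,9,10,11,12}  (accept∈set)
'd' @ 5: {}  — dead — no transitions
rest 'b' ignored (set empty)
end set {} — state 7 not in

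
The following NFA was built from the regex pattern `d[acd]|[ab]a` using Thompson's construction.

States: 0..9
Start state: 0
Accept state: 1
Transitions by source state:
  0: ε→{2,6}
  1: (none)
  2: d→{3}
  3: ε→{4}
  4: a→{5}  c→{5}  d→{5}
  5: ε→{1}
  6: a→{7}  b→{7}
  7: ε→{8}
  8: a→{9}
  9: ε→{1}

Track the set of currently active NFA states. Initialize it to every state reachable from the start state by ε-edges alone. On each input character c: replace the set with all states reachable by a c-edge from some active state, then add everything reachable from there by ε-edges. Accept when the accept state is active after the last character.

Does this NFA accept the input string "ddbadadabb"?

Answer: REJECT

Derivation:
S₀ = ε-closure({0}) = {0,2,6}
'd' @ 1: {3,4}
'd' @ 2: {1,5}  (accept∈set)
'b' @ 3: {}  — dead — no transitions
rest 'adadabb' ignored (set empty)
end set {} — state 1 not in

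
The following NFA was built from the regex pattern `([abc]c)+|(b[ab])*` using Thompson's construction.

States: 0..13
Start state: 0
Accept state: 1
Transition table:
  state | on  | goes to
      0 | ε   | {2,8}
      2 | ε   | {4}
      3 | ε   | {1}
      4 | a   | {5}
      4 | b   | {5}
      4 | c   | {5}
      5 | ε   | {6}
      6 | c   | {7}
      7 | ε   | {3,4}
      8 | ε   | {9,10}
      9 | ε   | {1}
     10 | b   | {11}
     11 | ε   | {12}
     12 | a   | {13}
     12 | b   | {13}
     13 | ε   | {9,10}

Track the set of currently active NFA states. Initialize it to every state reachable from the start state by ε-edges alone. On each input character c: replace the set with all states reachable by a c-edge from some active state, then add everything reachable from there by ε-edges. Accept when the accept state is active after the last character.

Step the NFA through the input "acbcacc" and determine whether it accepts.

initial (ε-close {0}): {0,1,2,4,8,9,10}
'a' @ 1: {5,6}
'c' @ 2: {1,3,4,7}  [accepting]
'b' @ 3: {5,6}
'c' @ 4: {1,3,4,7}  [accepting]
'a' @ 5: {5,6}
'c' @ 6: {1,3,4,7}  [accepting]
'c' @ 7: {5,6}
after full input: {5,6}  (accept=1 not in)

Answer: REJECT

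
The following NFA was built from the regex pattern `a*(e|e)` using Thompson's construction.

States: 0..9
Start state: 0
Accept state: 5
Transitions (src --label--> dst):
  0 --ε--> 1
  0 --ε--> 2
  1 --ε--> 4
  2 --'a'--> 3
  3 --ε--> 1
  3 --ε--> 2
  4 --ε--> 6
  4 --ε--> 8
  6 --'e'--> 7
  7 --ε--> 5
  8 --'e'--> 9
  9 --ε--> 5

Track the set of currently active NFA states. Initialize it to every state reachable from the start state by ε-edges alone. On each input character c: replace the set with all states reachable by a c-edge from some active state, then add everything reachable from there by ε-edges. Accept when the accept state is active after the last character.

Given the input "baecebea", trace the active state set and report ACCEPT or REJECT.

Answer: REJECT

Steps:
start: ε-closure({0}) = {0,1,2,4,6,8}
'b' @ 1: {}  — state set empty
rest 'aecebea' ignored (set empty)
after full input: {}  (accept=5 not in)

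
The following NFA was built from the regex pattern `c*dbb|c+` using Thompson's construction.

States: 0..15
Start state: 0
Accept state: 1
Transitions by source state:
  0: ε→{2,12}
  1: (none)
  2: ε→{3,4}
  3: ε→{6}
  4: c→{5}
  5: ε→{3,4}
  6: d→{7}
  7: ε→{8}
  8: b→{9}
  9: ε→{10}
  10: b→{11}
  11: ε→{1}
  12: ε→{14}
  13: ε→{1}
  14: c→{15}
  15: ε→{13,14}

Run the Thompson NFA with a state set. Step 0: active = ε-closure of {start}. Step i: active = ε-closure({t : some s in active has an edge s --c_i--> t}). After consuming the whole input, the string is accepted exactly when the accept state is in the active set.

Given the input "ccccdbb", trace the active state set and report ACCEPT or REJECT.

Answer: ACCEPT

Derivation:
start: ε-closure({0}) = {0,2,3,4,6,12,14}
'c' @ 1: {1,3,4,5,6,13,14,15}  ✓accept
'c' @ 2: {1,3,4,5,6,13,14,15}  ✓accept
'c' @ 3: {1,3,4,5,6,13,14,15}  ✓accept
'c' @ 4: {1,3,4,5,6,13,14,15}  ✓accept
'd' @ 5: {7,8}
'b' @ 6: {9,10}
'b' @ 7: {1,11}  ✓accept
final: {1,11}; accept 1 in set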